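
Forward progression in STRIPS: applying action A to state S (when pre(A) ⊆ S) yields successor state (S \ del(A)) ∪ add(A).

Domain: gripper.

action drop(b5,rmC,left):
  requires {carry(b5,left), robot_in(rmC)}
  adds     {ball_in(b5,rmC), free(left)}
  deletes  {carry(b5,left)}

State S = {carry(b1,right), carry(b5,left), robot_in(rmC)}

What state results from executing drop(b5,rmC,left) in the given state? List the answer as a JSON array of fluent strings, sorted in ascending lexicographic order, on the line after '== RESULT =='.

Progress:
  pre ⊆ S: {carry(b5,left), robot_in(rmC)} ⊆ S  — applicable
  S \ del = {carry(b1,right), robot_in(rmC)}
  ∪ add   = {ball_in(b5,rmC), carry(b1,right), free(left), robot_in(rmC)}

== RESULT ==
["ball_in(b5,rmC)", "carry(b1,right)", "free(left)", "robot_in(rmC)"]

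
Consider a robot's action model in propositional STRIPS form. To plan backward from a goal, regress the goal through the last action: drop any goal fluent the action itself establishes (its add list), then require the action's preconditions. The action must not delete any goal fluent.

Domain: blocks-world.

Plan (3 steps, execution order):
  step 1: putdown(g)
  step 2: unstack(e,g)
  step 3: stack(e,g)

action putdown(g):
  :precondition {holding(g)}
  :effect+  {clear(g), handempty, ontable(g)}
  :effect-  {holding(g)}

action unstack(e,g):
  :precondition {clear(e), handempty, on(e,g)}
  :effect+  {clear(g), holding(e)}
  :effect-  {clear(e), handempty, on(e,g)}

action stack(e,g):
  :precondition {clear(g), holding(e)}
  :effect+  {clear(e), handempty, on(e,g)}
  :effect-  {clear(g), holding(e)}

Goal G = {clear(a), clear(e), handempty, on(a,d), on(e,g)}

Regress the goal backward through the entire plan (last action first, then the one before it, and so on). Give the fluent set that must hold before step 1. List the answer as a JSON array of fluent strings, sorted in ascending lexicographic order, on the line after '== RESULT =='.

Work backward from the goal:
  through step 3 (stack(e,g)): drop {clear(e), handempty, on(e,g)}, keep {clear(a), on(a,d)}, require {clear(g), holding(e)}
    → {clear(a), clear(g), holding(e), on(a,d)}
  through step 2 (unstack(e,g)): drop {clear(g), holding(e)}, keep {clear(a), on(a,d)}, require {clear(e), handempty, on(e,g)}
    → {clear(a), clear(e), handempty, on(a,d), on(e,g)}
  through step 1 (putdown(g)): drop {handempty}, keep {clear(a), clear(e), on(a,d), on(e,g)}, require {holding(g)}
    → {clear(a), clear(e), holding(g), on(a,d), on(e,g)}

== RESULT ==
["clear(a)", "clear(e)", "holding(g)", "on(a,d)", "on(e,g)"]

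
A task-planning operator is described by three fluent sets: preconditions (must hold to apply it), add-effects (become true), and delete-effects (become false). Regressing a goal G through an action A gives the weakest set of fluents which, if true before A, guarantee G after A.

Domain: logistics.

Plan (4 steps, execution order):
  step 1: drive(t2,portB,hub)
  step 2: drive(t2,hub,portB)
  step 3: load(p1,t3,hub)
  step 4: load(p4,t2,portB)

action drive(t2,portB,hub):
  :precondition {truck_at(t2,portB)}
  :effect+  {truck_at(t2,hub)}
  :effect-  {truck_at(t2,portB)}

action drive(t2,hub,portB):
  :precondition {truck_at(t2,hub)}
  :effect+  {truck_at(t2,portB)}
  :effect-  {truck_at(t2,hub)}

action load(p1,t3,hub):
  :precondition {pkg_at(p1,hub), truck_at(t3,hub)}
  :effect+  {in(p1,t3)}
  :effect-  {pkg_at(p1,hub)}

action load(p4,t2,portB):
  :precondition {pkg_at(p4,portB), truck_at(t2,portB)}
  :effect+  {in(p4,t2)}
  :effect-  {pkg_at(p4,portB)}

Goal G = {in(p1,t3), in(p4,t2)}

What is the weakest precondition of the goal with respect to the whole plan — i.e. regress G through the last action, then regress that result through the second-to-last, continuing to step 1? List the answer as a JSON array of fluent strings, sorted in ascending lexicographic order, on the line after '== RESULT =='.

Regress step by step:
  through step 4 (load(p4,t2,portB)): drop {in(p4,t2)}, keep {in(p1,t3)}, require {pkg_at(p4,portB), truck_at(t2,portB)}
    → {in(p1,t3), pkg_at(p4,portB), truck_at(t2,portB)}
  through step 3 (load(p1,t3,hub)): drop {in(p1,t3)}, keep {pkg_at(p4,portB), truck_at(t2,portB)}, require {pkg_at(p1,hub), truck_at(t3,hub)}
    → {pkg_at(p1,hub), pkg_at(p4,portB), truck_at(t2,portB), truck_at(t3,hub)}
  through step 2 (drive(t2,hub,portB)): drop {truck_at(t2,portB)}, keep {pkg_at(p1,hub), pkg_at(p4,portB), truck_at(t3,hub)}, require {truck_at(t2,hub)}
    → {pkg_at(p1,hub), pkg_at(p4,portB), truck_at(t2,hub), truck_at(t3,hub)}
  through step 1 (drive(t2,portB,hub)): drop {truck_at(t2,hub)}, keep {pkg_at(p1,hub), pkg_at(p4,portB), truck_at(t3,hub)}, require {truck_at(t2,portB)}
    → {pkg_at(p1,hub), pkg_at(p4,portB), truck_at(t2,portB), truck_at(t3,hub)}

== RESULT ==
["pkg_at(p1,hub)", "pkg_at(p4,portB)", "truck_at(t2,portB)", "truck_at(t3,hub)"]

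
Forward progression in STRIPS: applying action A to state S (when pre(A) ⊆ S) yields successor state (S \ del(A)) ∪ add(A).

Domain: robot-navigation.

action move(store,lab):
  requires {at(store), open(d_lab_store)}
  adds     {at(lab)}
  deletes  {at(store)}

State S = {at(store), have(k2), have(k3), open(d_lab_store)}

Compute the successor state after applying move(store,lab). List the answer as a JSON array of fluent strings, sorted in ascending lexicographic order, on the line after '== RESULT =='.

Compute (S \ del) ∪ add:
  pre ⊆ S: {at(store), open(d_lab_store)} ⊆ S  — applicable
  S \ del = {have(k2), have(k3), open(d_lab_store)}
  ∪ add   = {at(lab), have(k2), have(k3), open(d_lab_store)}

== RESULT ==
["at(lab)", "have(k2)", "have(k3)", "open(d_lab_store)"]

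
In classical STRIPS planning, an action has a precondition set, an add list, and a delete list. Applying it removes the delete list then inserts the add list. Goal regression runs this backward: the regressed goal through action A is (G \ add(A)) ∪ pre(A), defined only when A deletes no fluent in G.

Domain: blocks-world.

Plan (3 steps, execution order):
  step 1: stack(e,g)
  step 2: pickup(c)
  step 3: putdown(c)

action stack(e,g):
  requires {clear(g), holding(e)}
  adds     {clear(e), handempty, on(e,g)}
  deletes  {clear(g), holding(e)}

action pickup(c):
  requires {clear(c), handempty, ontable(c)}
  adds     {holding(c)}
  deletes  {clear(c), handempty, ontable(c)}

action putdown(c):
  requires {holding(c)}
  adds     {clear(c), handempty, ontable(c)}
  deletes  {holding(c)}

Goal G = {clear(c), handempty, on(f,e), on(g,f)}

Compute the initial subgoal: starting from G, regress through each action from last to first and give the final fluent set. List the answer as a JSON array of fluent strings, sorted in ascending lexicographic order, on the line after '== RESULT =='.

Regress step by step:
  through step 3 (putdown(c)): drop {clear(c), handempty}, keep {on(f,e), on(g,f)}, require {holding(c)}
    → {holding(c), on(f,e), on(g,f)}
  through step 2 (pickup(c)): drop {holding(c)}, keep {on(f,e), on(g,f)}, require {clear(c), handempty, ontable(c)}
    → {clear(c), handempty, on(f,e), on(g,f), ontable(c)}
  through step 1 (stack(e,g)): drop {handempty}, keep {clear(c), on(f,e), on(g,f), ontable(c)}, require {clear(g), holding(e)}
    → {clear(c), clear(g), holding(e), on(f,e), on(g,f), ontable(c)}

== RESULT ==
["clear(c)", "clear(g)", "holding(e)", "on(f,e)", "on(g,f)", "ontable(c)"]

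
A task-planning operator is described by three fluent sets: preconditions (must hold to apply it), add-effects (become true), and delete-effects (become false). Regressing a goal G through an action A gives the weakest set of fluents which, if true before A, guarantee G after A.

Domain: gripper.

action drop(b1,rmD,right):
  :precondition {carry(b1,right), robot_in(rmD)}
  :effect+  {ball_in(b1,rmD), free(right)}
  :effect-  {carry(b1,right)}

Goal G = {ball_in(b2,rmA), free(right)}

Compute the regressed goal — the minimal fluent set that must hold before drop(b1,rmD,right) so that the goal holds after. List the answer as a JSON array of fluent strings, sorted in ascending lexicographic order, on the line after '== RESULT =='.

Regress:
  G ∩ del = {}  (empty — regression defined)
  G \ add = {ball_in(b2,rmA), free(right)} \ {ball_in(b1,rmD), free(right)} = {ball_in(b2,rmA)}
  ∪ pre   = {ball_in(b2,rmA)} ∪ {carry(b1,right), robot_in(rmD)}
          = {ball_in(b2,rmA), carry(b1,right), robot_in(rmD)}

== RESULT ==
["ball_in(b2,rmA)", "carry(b1,right)", "robot_in(rmD)"]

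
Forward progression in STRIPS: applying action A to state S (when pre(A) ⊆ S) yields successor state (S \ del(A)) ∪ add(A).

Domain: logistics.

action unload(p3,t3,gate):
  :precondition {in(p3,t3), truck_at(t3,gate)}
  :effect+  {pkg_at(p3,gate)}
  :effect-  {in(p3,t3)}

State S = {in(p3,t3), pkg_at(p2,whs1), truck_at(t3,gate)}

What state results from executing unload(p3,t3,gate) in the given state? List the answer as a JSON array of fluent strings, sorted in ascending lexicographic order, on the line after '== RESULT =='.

Progress:
  pre ⊆ S: {in(p3,t3), truck_at(t3,gate)} ⊆ S  — applicable
  S \ del = {pkg_at(p2,whs1), truck_at(t3,gate)}
  ∪ add   = {pkg_at(p2,whs1), pkg_at(p3,gate), truck_at(t3,gate)}

== RESULT ==
["pkg_at(p2,whs1)", "pkg_at(p3,gate)", "truck_at(t3,gate)"]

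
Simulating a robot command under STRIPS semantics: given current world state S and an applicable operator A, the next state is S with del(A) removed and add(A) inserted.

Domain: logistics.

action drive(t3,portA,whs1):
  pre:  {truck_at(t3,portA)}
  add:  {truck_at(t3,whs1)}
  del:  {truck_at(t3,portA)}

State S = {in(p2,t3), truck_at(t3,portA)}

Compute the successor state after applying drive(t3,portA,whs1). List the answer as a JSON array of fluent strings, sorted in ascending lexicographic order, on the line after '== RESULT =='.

Compute (S \ del) ∪ add:
  pre ⊆ S: {truck_at(t3,portA)} ⊆ S  — applicable
  S \ del = {in(p2,t3)}
  ∪ add   = {in(p2,t3), truck_at(t3,whs1)}

== RESULT ==
["in(p2,t3)", "truck_at(t3,whs1)"]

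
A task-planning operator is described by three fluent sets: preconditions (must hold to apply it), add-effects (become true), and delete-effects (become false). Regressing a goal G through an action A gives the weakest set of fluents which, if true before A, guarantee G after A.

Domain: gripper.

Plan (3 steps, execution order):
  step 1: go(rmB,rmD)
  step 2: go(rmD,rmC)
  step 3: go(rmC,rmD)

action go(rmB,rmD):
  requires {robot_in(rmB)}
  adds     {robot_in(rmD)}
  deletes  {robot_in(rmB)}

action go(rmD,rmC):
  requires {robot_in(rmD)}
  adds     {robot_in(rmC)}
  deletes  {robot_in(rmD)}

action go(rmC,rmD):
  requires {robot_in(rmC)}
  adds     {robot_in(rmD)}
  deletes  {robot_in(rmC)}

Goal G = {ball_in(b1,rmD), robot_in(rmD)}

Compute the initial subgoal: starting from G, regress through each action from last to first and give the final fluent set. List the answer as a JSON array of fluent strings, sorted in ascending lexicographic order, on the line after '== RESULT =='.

Regress step by step:
  through step 3 (go(rmC,rmD)): drop {robot_in(rmD)}, keep {ball_in(b1,rmD)}, require {robot_in(rmC)}
    → {ball_in(b1,rmD), robot_in(rmC)}
  through step 2 (go(rmD,rmC)): drop {robot_in(rmC)}, keep {ball_in(b1,rmD)}, require {robot_in(rmD)}
    → {ball_in(b1,rmD), robot_in(rmD)}
  through step 1 (go(rmB,rmD)): drop {robot_in(rmD)}, keep {ball_in(b1,rmD)}, require {robot_in(rmB)}
    → {ball_in(b1,rmD), robot_in(rmB)}

== RESULT ==
["ball_in(b1,rmD)", "robot_in(rmB)"]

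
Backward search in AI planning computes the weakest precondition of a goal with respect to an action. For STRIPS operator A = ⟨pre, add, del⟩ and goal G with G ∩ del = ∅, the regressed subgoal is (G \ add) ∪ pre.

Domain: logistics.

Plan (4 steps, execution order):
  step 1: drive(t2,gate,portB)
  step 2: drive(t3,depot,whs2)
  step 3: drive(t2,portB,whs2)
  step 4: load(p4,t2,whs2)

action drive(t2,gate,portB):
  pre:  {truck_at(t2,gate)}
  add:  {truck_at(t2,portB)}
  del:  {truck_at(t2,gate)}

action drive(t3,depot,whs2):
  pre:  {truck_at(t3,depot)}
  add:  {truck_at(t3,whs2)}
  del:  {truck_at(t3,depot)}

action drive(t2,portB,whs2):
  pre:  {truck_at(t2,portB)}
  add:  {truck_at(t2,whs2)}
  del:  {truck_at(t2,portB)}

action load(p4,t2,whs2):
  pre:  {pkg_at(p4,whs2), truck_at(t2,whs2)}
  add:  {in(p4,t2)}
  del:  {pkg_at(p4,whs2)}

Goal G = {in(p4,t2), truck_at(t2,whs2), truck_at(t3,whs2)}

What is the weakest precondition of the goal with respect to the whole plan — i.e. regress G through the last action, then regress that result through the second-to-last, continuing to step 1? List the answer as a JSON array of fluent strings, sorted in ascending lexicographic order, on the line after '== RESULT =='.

Work backward from the goal:
  through step 4 (load(p4,t2,whs2)): drop {in(p4,t2)}, keep {truck_at(t2,whs2), truck_at(t3,whs2)}, require {pkg_at(p4,whs2), truck_at(t2,whs2)}
    → {pkg_at(p4,whs2), truck_at(t2,whs2), truck_at(t3,whs2)}
  through step 3 (drive(t2,portB,whs2)): drop {truck_at(t2,whs2)}, keep {pkg_at(p4,whs2), truck_at(t3,whs2)}, require {truck_at(t2,portB)}
    → {pkg_at(p4,whs2), truck_at(t2,portB), truck_at(t3,whs2)}
  through step 2 (drive(t3,depot,whs2)): drop {truck_at(t3,whs2)}, keep {pkg_at(p4,whs2), truck_at(t2,portB)}, require {truck_at(t3,depot)}
    → {pkg_at(p4,whs2), truck_at(t2,portB), truck_at(t3,depot)}
  through step 1 (drive(t2,gate,portB)): drop {truck_at(t2,portB)}, keep {pkg_at(p4,whs2), truck_at(t3,depot)}, require {truck_at(t2,gate)}
    → {pkg_at(p4,whs2), truck_at(t2,gate), truck_at(t3,depot)}

== RESULT ==
["pkg_at(p4,whs2)", "truck_at(t2,gate)", "truck_at(t3,depot)"]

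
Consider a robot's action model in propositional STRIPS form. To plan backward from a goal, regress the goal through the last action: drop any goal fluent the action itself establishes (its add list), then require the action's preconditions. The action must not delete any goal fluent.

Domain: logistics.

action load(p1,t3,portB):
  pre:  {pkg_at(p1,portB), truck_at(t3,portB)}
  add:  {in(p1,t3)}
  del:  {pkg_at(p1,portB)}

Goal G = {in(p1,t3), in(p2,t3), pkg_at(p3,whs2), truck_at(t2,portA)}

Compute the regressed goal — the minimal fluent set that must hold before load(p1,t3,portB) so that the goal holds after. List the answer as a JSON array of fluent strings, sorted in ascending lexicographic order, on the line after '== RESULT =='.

Compute (G \ add) ∪ pre:
  G ∩ del = {}  (empty — regression defined)
  G \ add = {in(p1,t3), in(p2,t3), pkg_at(p3,whs2), truck_at(t2,portA)} \ {in(p1,t3)} = {in(p2,t3), pkg_at(p3,whs2), truck_at(t2,portA)}
  ∪ pre   = {in(p2,t3), pkg_at(p3,whs2), truck_at(t2,portA)} ∪ {pkg_at(p1,portB), truck_at(t3,portB)}
          = {in(p2,t3), pkg_at(p1,portB), pkg_at(p3,whs2), truck_at(t2,portA), truck_at(t3,portB)}

== RESULT ==
["in(p2,t3)", "pkg_at(p1,portB)", "pkg_at(p3,whs2)", "truck_at(t2,portA)", "truck_at(t3,portB)"]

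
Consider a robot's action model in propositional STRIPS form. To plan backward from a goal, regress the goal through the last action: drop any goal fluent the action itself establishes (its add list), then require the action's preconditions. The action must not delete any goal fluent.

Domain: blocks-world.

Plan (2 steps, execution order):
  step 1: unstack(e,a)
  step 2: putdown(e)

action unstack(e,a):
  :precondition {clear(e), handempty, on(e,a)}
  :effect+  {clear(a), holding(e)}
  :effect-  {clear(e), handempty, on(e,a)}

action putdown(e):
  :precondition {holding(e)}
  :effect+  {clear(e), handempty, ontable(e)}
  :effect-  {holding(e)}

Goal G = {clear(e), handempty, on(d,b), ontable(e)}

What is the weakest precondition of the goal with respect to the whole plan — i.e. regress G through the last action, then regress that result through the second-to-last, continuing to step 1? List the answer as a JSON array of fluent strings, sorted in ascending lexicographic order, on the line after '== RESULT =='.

Regress step by step:
  through step 2 (putdown(e)): drop {clear(e), handempty, ontable(e)}, keep {on(d,b)}, require {holding(e)}
    → {holding(e), on(d,b)}
  through step 1 (unstack(e,a)): drop {holding(e)}, keep {on(d,b)}, require {clear(e), handempty, on(e,a)}
    → {clear(e), handempty, on(d,b), on(e,a)}

== RESULT ==
["clear(e)", "handempty", "on(d,b)", "on(e,a)"]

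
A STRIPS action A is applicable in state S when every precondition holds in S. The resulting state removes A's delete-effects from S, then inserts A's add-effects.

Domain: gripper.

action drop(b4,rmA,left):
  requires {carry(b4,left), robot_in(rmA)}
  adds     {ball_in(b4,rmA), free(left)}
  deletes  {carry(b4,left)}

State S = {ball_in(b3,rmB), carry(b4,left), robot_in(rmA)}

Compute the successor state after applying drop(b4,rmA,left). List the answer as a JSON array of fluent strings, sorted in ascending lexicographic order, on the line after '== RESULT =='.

Compute (S \ del) ∪ add:
  pre ⊆ S: {carry(b4,left), robot_in(rmA)} ⊆ S  — applicable
  S \ del = {ball_in(b3,rmB), robot_in(rmA)}
  ∪ add   = {ball_in(b3,rmB), ball_in(b4,rmA), free(left), robot_in(rmA)}

== RESULT ==
["ball_in(b3,rmB)", "ball_in(b4,rmA)", "free(left)", "robot_in(rmA)"]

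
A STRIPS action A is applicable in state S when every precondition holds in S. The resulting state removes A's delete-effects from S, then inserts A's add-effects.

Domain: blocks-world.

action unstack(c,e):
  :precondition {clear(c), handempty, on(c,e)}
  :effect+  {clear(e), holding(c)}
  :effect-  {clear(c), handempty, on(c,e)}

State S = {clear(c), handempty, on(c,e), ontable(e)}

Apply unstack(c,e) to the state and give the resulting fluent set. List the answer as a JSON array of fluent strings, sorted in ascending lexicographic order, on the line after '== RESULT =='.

Compute (S \ del) ∪ add:
  pre ⊆ S: {clear(c), handempty, on(c,e)} ⊆ S  — applicable
  S \ del = {ontable(e)}
  ∪ add   = {clear(e), holding(c), ontable(e)}

== RESULT ==
["clear(e)", "holding(c)", "ontable(e)"]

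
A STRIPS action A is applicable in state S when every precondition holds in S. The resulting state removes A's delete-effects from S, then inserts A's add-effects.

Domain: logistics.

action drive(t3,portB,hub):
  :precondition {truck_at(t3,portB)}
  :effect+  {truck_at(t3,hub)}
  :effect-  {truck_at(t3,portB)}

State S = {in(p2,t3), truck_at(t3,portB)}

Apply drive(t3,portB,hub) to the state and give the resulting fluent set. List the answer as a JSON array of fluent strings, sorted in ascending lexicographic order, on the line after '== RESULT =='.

Compute (S \ del) ∪ add:
  pre ⊆ S: {truck_at(t3,portB)} ⊆ S  — applicable
  S \ del = {in(p2,t3)}
  ∪ add   = {in(p2,t3), truck_at(t3,hub)}

== RESULT ==
["in(p2,t3)", "truck_at(t3,hub)"]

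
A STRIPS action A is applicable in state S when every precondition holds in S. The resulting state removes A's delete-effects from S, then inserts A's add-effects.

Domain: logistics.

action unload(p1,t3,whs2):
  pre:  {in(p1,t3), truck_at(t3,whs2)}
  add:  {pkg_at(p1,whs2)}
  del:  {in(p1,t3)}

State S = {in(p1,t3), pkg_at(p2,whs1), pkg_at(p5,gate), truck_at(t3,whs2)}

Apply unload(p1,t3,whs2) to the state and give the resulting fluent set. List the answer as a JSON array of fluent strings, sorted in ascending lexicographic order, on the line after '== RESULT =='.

Progress:
  pre ⊆ S: {in(p1,t3), truck_at(t3,whs2)} ⊆ S  — applicable
  S \ del = {pkg_at(p2,whs1), pkg_at(p5,gate), truck_at(t3,whs2)}
  ∪ add   = {pkg_at(p1,whs2), pkg_at(p2,whs1), pkg_at(p5,gate), truck_at(t3,whs2)}

== RESULT ==
["pkg_at(p1,whs2)", "pkg_at(p2,whs1)", "pkg_at(p5,gate)", "truck_at(t3,whs2)"]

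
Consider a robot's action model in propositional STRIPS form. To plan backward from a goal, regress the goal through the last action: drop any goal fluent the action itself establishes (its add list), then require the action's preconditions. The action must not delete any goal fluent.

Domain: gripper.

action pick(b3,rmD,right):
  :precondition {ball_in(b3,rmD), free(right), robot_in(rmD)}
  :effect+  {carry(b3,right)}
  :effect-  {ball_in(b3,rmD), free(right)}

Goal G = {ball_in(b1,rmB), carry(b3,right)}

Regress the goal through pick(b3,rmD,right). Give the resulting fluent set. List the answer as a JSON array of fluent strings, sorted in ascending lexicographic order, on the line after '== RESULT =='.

Compute (G \ add) ∪ pre:
  G ∩ del = {}  (empty — regression defined)
  G \ add = {ball_in(b1,rmB), carry(b3,right)} \ {carry(b3,right)} = {ball_in(b1,rmB)}
  ∪ pre   = {ball_in(b1,rmB)} ∪ {ball_in(b3,rmD), free(right), robot_in(rmD)}
          = {ball_in(b1,rmB), ball_in(b3,rmD), free(right), robot_in(rmD)}

== RESULT ==
["ball_in(b1,rmB)", "ball_in(b3,rmD)", "free(right)", "robot_in(rmD)"]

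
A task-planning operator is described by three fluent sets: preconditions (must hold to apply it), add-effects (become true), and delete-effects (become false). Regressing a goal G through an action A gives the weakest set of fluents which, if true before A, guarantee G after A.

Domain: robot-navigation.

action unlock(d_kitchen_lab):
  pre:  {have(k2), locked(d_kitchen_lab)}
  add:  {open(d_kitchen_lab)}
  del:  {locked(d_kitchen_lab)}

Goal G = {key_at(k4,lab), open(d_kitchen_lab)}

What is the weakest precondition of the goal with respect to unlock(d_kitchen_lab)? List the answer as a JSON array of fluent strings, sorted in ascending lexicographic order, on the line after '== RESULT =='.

Compute (G \ add) ∪ pre:
  G ∩ del = {}  (empty — regression defined)
  G \ add = {key_at(k4,lab), open(d_kitchen_lab)} \ {open(d_kitchen_lab)} = {key_at(k4,lab)}
  ∪ pre   = {key_at(k4,lab)} ∪ {have(k2), locked(d_kitchen_lab)}
          = {have(k2), key_at(k4,lab), locked(d_kitchen_lab)}

== RESULT ==
["have(k2)", "key_at(k4,lab)", "locked(d_kitchen_lab)"]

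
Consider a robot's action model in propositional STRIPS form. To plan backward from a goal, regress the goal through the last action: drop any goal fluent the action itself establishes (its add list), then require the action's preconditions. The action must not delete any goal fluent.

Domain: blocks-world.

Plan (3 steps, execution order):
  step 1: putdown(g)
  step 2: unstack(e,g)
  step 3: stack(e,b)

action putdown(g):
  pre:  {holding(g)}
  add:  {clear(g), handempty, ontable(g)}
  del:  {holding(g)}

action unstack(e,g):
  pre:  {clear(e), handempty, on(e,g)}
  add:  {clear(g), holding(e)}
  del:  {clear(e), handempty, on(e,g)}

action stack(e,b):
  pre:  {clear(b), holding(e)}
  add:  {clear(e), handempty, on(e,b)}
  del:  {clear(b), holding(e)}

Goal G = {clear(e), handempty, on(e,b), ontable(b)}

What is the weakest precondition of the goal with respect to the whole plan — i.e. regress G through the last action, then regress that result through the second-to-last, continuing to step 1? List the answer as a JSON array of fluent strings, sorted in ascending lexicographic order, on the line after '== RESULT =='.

Regress step by step:
  through step 3 (stack(e,b)): drop {clear(e), handempty, on(e,b)}, keep {ontable(b)}, require {clear(b), holding(e)}
    → {clear(b), holding(e), ontable(b)}
  through step 2 (unstack(e,g)): drop {holding(e)}, keep {clear(b), ontable(b)}, require {clear(e), handempty, on(e,g)}
    → {clear(b), clear(e), handempty, on(e,g), ontable(b)}
  through step 1 (putdown(g)): drop {handempty}, keep {clear(b), clear(e), on(e,g), ontable(b)}, require {holding(g)}
    → {clear(b), clear(e), holding(g), on(e,g), ontable(b)}

== RESULT ==
["clear(b)", "clear(e)", "holding(g)", "on(e,g)", "ontable(b)"]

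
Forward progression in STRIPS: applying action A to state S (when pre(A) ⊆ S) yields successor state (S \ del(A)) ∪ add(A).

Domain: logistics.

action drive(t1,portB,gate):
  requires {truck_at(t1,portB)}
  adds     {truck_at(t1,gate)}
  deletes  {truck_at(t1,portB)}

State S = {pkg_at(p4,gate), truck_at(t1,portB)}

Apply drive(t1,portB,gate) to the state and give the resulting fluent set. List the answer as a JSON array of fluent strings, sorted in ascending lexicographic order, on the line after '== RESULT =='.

Compute (S \ del) ∪ add:
  pre ⊆ S: {truck_at(t1,portB)} ⊆ S  — applicable
  S \ del = {pkg_at(p4,gate)}
  ∪ add   = {pkg_at(p4,gate), truck_at(t1,gate)}

== RESULT ==
["pkg_at(p4,gate)", "truck_at(t1,gate)"]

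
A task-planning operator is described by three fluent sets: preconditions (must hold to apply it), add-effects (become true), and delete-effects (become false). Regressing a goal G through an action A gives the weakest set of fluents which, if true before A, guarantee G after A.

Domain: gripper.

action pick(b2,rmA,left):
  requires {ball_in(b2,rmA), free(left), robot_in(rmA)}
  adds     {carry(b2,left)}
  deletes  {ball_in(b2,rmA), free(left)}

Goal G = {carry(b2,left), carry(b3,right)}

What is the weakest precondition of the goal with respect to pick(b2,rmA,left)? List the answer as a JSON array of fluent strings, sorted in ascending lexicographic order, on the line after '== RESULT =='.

Compute (G \ add) ∪ pre:
  G ∩ del = {}  (empty — regression defined)
  G \ add = {carry(b2,left), carry(b3,right)} \ {carry(b2,left)} = {carry(b3,right)}
  ∪ pre   = {carry(b3,right)} ∪ {ball_in(b2,rmA), free(left), robot_in(rmA)}
          = {ball_in(b2,rmA), carry(b3,right), free(left), robot_in(rmA)}

== RESULT ==
["ball_in(b2,rmA)", "carry(b3,right)", "free(left)", "robot_in(rmA)"]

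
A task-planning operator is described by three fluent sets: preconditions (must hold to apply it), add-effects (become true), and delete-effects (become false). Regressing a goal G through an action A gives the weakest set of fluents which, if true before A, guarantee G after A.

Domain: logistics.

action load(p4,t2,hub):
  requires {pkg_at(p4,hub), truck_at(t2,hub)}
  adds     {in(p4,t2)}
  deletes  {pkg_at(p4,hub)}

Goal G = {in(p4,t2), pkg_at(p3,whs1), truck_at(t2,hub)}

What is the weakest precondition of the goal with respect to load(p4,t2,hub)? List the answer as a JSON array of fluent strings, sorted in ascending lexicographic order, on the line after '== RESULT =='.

Regress:
  G ∩ del = {}  (empty — regression defined)
  G \ add = {in(p4,t2), pkg_at(p3,whs1), truck_at(t2,hub)} \ {in(p4,t2)} = {pkg_at(p3,whs1), truck_at(t2,hub)}
  ∪ pre   = {pkg_at(p3,whs1), truck_at(t2,hub)} ∪ {pkg_at(p4,hub), truck_at(t2,hub)}
          = {pkg_at(p3,whs1), pkg_at(p4,hub), truck_at(t2,hub)}

== RESULT ==
["pkg_at(p3,whs1)", "pkg_at(p4,hub)", "truck_at(t2,hub)"]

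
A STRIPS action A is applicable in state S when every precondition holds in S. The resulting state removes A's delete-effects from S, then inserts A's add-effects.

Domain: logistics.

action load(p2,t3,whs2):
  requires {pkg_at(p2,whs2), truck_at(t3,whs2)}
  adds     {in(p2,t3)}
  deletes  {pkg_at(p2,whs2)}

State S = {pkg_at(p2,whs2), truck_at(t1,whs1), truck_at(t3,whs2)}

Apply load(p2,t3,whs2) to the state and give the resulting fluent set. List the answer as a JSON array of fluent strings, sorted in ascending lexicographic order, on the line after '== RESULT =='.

Compute (S \ del) ∪ add:
  pre ⊆ S: {pkg_at(p2,whs2), truck_at(t3,whs2)} ⊆ S  — applicable
  S \ del = {truck_at(t1,whs1), truck_at(t3,whs2)}
  ∪ add   = {in(p2,t3), truck_at(t1,whs1), truck_at(t3,whs2)}

== RESULT ==
["in(p2,t3)", "truck_at(t1,whs1)", "truck_at(t3,whs2)"]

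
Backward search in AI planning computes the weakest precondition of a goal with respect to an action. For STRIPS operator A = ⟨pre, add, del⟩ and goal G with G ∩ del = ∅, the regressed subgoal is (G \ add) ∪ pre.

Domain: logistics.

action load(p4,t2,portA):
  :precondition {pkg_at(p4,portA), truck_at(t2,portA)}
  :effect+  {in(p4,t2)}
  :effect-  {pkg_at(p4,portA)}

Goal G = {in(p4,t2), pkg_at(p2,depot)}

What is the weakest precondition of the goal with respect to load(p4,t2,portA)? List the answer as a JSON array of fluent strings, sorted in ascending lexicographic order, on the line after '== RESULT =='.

Compute (G \ add) ∪ pre:
  G ∩ del = {}  (empty — regression defined)
  G \ add = {in(p4,t2), pkg_at(p2,depot)} \ {in(p4,t2)} = {pkg_at(p2,depot)}
  ∪ pre   = {pkg_at(p2,depot)} ∪ {pkg_at(p4,portA), truck_at(t2,portA)}
          = {pkg_at(p2,depot), pkg_at(p4,portA), truck_at(t2,portA)}

== RESULT ==
["pkg_at(p2,depot)", "pkg_at(p4,portA)", "truck_at(t2,portA)"]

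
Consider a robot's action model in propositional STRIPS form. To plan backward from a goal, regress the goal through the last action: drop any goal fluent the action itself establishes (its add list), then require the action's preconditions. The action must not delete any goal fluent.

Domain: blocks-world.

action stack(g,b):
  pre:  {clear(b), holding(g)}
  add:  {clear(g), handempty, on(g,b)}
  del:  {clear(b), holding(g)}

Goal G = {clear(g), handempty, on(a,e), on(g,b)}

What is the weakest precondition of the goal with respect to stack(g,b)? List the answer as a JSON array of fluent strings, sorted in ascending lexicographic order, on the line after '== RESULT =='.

Regress:
  G ∩ del = {}  (empty — regression defined)
  G \ add = {clear(g), handempty, on(a,e), on(g,b)} \ {clear(g), handempty, on(g,b)} = {on(a,e)}
  ∪ pre   = {on(a,e)} ∪ {clear(b), holding(g)}
          = {clear(b), holding(g), on(a,e)}

== RESULT ==
["clear(b)", "holding(g)", "on(a,e)"]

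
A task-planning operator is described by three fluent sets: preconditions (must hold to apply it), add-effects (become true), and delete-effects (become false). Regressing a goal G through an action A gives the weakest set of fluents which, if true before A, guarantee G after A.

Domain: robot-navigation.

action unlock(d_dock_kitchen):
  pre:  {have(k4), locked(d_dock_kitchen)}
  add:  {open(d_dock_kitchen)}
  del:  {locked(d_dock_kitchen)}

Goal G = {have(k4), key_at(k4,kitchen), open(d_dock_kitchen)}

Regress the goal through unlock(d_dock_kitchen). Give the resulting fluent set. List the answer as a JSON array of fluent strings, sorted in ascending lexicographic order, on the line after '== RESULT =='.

Compute (G \ add) ∪ pre:
  G ∩ del = {}  (empty — regression defined)
  G \ add = {have(k4), key_at(k4,kitchen), open(d_dock_kitchen)} \ {open(d_dock_kitchen)} = {have(k4), key_at(k4,kitchen)}
  ∪ pre   = {have(k4), key_at(k4,kitchen)} ∪ {have(k4), locked(d_dock_kitchen)}
          = {have(k4), key_at(k4,kitchen), locked(d_dock_kitchen)}

== RESULT ==
["have(k4)", "key_at(k4,kitchen)", "locked(d_dock_kitchen)"]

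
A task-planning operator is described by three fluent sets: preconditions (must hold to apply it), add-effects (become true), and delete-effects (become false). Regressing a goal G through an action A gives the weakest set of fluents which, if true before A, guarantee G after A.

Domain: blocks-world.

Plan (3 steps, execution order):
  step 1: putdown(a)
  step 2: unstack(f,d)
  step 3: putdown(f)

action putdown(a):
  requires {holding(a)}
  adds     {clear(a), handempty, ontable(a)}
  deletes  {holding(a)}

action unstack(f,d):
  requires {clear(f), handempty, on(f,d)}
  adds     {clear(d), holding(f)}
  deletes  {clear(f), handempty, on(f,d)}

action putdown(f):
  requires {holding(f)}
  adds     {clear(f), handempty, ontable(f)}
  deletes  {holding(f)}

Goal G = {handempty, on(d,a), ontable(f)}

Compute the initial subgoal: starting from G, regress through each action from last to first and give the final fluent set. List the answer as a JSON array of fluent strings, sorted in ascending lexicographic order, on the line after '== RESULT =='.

Regress step by step:
  through step 3 (putdown(f)): drop {handempty, ontable(f)}, keep {on(d,a)}, require {holding(f)}
    → {holding(f), on(d,a)}
  through step 2 (unstack(f,d)): drop {holding(f)}, keep {on(d,a)}, require {clear(f), handempty, on(f,d)}
    → {clear(f), handempty, on(d,a), on(f,d)}
  through step 1 (putdown(a)): drop {handempty}, keep {clear(f), on(d,a), on(f,d)}, require {holding(a)}
    → {clear(f), holding(a), on(d,a), on(f,d)}

== RESULT ==
["clear(f)", "holding(a)", "on(d,a)", "on(f,d)"]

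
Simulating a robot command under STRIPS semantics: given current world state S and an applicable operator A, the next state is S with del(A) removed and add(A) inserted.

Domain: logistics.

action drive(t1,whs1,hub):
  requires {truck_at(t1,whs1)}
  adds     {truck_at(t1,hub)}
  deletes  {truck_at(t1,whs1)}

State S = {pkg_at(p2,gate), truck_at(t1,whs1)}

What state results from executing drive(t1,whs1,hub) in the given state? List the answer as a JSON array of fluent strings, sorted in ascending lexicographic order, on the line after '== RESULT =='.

Compute (S \ del) ∪ add:
  pre ⊆ S: {truck_at(t1,whs1)} ⊆ S  — applicable
  S \ del = {pkg_at(p2,gate)}
  ∪ add   = {pkg_at(p2,gate), truck_at(t1,hub)}

== RESULT ==
["pkg_at(p2,gate)", "truck_at(t1,hub)"]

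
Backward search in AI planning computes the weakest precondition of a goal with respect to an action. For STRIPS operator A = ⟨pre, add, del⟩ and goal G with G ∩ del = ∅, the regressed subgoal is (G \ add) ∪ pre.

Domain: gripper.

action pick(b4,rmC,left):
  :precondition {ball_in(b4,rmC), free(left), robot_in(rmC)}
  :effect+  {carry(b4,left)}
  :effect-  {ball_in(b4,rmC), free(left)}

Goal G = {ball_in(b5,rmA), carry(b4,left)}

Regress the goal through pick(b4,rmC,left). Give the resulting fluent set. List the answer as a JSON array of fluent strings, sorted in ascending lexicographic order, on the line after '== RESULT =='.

Regress:
  G ∩ del = {}  (empty — regression defined)
  G \ add = {ball_in(b5,rmA), carry(b4,left)} \ {carry(b4,left)} = {ball_in(b5,rmA)}
  ∪ pre   = {ball_in(b5,rmA)} ∪ {ball_in(b4,rmC), free(left), robot_in(rmC)}
          = {ball_in(b4,rmC), ball_in(b5,rmA), free(left), robot_in(rmC)}

== RESULT ==
["ball_in(b4,rmC)", "ball_in(b5,rmA)", "free(left)", "robot_in(rmC)"]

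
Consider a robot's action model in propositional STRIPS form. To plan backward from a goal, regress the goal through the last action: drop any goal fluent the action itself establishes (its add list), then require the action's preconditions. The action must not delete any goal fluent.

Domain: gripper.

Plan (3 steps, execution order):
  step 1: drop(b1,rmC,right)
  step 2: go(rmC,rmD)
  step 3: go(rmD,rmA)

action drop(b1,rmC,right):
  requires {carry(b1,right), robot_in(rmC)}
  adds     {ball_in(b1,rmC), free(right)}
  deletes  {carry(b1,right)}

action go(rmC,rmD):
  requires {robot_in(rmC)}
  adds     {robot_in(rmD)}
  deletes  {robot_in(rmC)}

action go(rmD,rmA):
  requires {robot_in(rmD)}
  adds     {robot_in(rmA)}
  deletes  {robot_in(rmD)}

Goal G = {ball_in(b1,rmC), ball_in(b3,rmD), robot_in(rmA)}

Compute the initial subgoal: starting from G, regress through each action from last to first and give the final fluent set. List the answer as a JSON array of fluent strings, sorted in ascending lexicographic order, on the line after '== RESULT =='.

Work backward from the goal:
  through step 3 (go(rmD,rmA)): drop {robot_in(rmA)}, keep {ball_in(b1,rmC), ball_in(b3,rmD)}, require {robot_in(rmD)}
    → {ball_in(b1,rmC), ball_in(b3,rmD), robot_in(rmD)}
  through step 2 (go(rmC,rmD)): drop {robot_in(rmD)}, keep {ball_in(b1,rmC), ball_in(b3,rmD)}, require {robot_in(rmC)}
    → {ball_in(b1,rmC), ball_in(b3,rmD), robot_in(rmC)}
  through step 1 (drop(b1,rmC,right)): drop {ball_in(b1,rmC)}, keep {ball_in(b3,rmD), robot_in(rmC)}, require {carry(b1,right), robot_in(rmC)}
    → {ball_in(b3,rmD), carry(b1,right), robot_in(rmC)}

== RESULT ==
["ball_in(b3,rmD)", "carry(b1,right)", "robot_in(rmC)"]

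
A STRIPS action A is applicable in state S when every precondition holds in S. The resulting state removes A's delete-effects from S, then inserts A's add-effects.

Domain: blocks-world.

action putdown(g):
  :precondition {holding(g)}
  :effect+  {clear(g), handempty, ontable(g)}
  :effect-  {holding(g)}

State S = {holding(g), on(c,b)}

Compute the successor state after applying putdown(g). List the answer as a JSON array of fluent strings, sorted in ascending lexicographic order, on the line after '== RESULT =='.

Progress:
  pre ⊆ S: {holding(g)} ⊆ S  — applicable
  S \ del = {on(c,b)}
  ∪ add   = {clear(g), handempty, on(c,b), ontable(g)}

== RESULT ==
["clear(g)", "handempty", "on(c,b)", "ontable(g)"]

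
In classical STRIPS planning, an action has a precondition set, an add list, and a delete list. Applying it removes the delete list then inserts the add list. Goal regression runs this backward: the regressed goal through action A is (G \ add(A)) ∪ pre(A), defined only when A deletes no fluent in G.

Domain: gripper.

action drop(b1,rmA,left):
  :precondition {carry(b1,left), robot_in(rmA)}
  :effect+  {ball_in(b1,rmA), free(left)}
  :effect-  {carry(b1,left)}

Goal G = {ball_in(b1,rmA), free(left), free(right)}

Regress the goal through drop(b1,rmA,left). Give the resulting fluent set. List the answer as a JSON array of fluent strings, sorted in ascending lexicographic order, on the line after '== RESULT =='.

Compute (G \ add) ∪ pre:
  G ∩ del = {}  (empty — regression defined)
  G \ add = {ball_in(b1,rmA), free(left), free(right)} \ {ball_in(b1,rmA), free(left)} = {free(right)}
  ∪ pre   = {free(right)} ∪ {carry(b1,left), robot_in(rmA)}
          = {carry(b1,left), free(right), robot_in(rmA)}

== RESULT ==
["carry(b1,left)", "free(right)", "robot_in(rmA)"]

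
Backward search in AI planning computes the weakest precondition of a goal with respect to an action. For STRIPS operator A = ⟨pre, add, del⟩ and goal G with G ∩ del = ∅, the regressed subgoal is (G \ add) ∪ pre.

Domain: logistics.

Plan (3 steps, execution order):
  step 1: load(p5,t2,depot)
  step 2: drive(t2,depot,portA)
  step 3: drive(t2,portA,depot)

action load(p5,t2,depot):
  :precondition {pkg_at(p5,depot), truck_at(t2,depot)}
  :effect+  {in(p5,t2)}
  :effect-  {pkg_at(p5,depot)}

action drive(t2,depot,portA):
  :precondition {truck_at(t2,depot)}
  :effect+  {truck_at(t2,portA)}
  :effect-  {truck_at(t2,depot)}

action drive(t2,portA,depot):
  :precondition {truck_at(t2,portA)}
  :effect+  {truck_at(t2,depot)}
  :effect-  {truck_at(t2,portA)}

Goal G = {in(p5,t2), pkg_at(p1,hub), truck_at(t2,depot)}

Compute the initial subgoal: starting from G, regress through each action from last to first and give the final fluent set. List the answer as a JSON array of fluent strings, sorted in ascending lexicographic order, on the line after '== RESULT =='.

Regress step by step:
  through step 3 (drive(t2,portA,depot)): drop {truck_at(t2,depot)}, keep {in(p5,t2), pkg_at(p1,hub)}, require {truck_at(t2,portA)}
    → {in(p5,t2), pkg_at(p1,hub), truck_at(t2,portA)}
  through step 2 (drive(t2,depot,portA)): drop {truck_at(t2,portA)}, keep {in(p5,t2), pkg_at(p1,hub)}, require {truck_at(t2,depot)}
    → {in(p5,t2), pkg_at(p1,hub), truck_at(t2,depot)}
  through step 1 (load(p5,t2,depot)): drop {in(p5,t2)}, keep {pkg_at(p1,hub), truck_at(t2,depot)}, require {pkg_at(p5,depot), truck_at(t2,depot)}
    → {pkg_at(p1,hub), pkg_at(p5,depot), truck_at(t2,depot)}

== RESULT ==
["pkg_at(p1,hub)", "pkg_at(p5,depot)", "truck_at(t2,depot)"]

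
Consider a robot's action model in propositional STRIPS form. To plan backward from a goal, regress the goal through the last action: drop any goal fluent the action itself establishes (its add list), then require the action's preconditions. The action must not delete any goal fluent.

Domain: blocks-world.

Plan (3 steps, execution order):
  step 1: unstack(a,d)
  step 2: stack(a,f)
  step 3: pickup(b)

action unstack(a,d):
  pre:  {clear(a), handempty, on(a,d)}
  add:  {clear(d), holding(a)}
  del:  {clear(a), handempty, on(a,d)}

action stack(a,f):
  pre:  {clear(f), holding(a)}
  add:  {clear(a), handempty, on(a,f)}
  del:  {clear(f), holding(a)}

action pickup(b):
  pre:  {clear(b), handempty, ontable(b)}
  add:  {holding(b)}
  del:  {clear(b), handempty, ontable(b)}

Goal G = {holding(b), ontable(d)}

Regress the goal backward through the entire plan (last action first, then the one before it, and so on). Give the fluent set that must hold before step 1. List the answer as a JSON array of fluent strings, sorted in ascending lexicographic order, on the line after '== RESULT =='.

Regress step by step:
  through step 3 (pickup(b)): drop {holding(b)}, keep {ontable(d)}, require {clear(b), handempty, ontable(b)}
    → {clear(b), handempty, ontable(b), ontable(d)}
  through step 2 (stack(a,f)): drop {handempty}, keep {clear(b), ontable(b), ontable(d)}, require {clear(f), holding(a)}
    → {clear(b), clear(f), holding(a), ontable(b), ontable(d)}
  through step 1 (unstack(a,d)): drop {holding(a)}, keep {clear(b), clear(f), ontable(b), ontable(d)}, require {clear(a), handempty, on(a,d)}
    → {clear(a), clear(b), clear(f), handempty, on(a,d), ontable(b), ontable(d)}

== RESULT ==
["clear(a)", "clear(b)", "clear(f)", "handempty", "on(a,d)", "ontable(b)", "ontable(d)"]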